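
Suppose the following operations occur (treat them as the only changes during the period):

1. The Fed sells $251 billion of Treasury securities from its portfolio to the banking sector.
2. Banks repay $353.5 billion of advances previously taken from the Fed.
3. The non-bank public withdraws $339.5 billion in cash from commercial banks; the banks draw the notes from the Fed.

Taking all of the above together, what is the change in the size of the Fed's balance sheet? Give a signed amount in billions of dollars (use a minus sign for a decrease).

Fed balance sheet:
  Assets:      Securities −$251B, Loans to banks −$353.5B
  Liabilities: Bank reserves −$944B, Currency in circulation +$339.5B
Commercial banking system:
  Assets:      Reserves at CB −$944B, Securities +$251B
  Liabilities: Checkable deposits −$339.5B, Borrowings from CB −$353.5B
Change in total Fed assets = -$604.5 billion.

-$604.5 billion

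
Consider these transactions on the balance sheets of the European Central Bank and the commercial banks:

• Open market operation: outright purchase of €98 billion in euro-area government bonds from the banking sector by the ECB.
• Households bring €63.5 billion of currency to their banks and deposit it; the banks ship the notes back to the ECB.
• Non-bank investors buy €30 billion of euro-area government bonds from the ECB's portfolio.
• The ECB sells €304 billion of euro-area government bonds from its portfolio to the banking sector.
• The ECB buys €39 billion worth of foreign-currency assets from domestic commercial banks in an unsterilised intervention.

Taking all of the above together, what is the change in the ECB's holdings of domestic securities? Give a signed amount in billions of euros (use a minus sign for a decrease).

-€236 billion

ECB balance sheet:
  Assets:      Securities −€236B, Foreign assets +€39B
  Liabilities: Bank reserves −€133.5B, Currency in circulation −€63.5B
So the change in the ECB's holdings of domestic securities is -€236 billion.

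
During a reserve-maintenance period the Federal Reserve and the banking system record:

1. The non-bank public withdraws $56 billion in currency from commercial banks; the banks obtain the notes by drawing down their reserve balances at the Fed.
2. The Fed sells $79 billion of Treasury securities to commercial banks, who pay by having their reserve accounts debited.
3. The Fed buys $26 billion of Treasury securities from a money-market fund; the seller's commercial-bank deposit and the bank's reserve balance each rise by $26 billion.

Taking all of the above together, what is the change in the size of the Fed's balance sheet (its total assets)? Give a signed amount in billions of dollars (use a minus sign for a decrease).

-$53 billion

Currency withdrawal $56 billion: only the composition of liabilities changes → 0.
OMO sale (to banks) $79 billion: a Fed asset is shed → −$79B.
Asset purchase (from non-banks) $26 billion: a Fed asset is acquired → +$26B.
Net: 0 − 79 + 26 = -$53 billion.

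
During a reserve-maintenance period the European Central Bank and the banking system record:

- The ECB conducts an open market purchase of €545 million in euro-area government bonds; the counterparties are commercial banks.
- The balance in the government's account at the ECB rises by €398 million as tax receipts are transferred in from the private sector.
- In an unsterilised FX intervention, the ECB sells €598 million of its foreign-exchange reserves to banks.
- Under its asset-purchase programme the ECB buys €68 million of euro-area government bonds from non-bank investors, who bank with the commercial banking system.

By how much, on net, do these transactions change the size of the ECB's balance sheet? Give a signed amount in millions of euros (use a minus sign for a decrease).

ECB balance sheet:
  Assets:      Securities +€613M, Foreign assets −€598M
  Liabilities: Bank reserves −€383M, Government deposits +€398M
Change in total ECB assets = +€15 million.

+€15 million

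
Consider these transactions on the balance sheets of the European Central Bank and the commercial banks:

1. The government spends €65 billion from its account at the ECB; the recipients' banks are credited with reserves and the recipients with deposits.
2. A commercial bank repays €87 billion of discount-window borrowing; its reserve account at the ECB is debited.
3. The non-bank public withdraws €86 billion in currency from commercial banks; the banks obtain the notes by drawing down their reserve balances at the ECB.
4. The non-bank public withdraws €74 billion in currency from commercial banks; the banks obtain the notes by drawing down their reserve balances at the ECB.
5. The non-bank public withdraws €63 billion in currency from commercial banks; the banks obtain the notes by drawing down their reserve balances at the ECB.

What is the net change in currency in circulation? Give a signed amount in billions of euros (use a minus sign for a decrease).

ECB balance sheet:
  Assets:      Loans to banks −€87B
  Liabilities: Bank reserves −€245B, Currency in circulation +€223B, Government deposits −€65B
Commercial banking system:
  Assets:      Reserves at CB −€245B
  Liabilities: Checkable deposits −€158B, Borrowings from CB −€87B
So the change in currency in circulation is +€223 billion.

+€223 billion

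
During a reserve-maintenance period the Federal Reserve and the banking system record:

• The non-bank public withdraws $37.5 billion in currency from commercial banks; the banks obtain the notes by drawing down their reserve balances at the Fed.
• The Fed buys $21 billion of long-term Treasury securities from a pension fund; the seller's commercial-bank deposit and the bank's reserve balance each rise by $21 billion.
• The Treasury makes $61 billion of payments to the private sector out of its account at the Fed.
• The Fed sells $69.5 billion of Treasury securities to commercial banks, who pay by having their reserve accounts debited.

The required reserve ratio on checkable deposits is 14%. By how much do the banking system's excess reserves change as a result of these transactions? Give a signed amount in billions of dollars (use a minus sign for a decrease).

Currency withdrawal $37.5 billion: reserves −$37.5B, deposits −$37.5B.
Asset purchase (from non-banks) $21 billion: reserves +$21B, deposits +$21B.
Government spending $61 billion: reserves +$61B, deposits +$61B.
OMO sale (to banks) $69.5 billion: reserves −$69.5B, deposits 0.
Totals: Δreserves = −$25B, Δdeposits = +$44.5B.
Δrequired reserves = 14% × +$44.5B = +$6.23B.
Δexcess reserves = Δreserves − Δrequired = −$25B − (+$6.23B) = -$31.23 billion.

-$31.23 billion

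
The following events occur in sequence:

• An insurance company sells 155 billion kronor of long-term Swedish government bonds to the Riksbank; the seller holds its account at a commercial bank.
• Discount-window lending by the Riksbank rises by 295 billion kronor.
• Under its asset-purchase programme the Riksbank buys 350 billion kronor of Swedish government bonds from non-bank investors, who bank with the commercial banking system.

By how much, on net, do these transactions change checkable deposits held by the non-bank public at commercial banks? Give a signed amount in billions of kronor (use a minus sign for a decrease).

Asset purchase (from non-banks) 155 billion kronor: non-bank counterparties' bank balances rise → +155B.
Discount-window loan 295 billion kronor: the counterparty is a bank, so public deposits are unchanged → 0.
Asset purchase (from non-banks) 350 billion kronor: non-bank counterparties' bank balances rise → +350B.
Net: 155 + 0 + 350 = +505 billion.

+505 billion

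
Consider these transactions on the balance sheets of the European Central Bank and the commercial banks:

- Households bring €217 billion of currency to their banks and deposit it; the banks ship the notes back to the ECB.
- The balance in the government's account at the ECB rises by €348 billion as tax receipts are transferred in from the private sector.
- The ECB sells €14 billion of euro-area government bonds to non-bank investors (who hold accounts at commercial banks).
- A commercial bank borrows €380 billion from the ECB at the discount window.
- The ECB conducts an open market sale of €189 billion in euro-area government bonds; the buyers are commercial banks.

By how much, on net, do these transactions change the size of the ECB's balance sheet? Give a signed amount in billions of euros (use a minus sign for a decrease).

Currency deposit €217 billion: only the composition of liabilities changes → 0.
Government account inflow €348 billion: only the composition of liabilities changes → 0.
Asset sale (to non-banks) €14 billion: an ECB asset is shed → −€14B.
Discount-window loan €380 billion: an ECB asset is acquired → +€380B.
OMO sale (to banks) €189 billion: an ECB asset is shed → −€189B.
Net: 0 + 0 − 14 + 380 − 189 = +€177 billion.

+€177 billion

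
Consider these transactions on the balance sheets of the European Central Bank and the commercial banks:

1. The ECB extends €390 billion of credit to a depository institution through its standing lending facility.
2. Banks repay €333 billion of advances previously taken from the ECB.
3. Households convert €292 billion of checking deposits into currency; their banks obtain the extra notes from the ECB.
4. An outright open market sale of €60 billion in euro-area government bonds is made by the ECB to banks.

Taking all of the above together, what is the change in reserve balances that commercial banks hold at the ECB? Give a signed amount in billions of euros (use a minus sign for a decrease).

ECB balance sheet:
  Assets:      Securities −€60B, Loans to banks +€57B
  Liabilities: Bank reserves −€295B, Currency in circulation +€292B
So the change in reserve balances that commercial banks hold at the ECB is -€295 billion.

-€295 billion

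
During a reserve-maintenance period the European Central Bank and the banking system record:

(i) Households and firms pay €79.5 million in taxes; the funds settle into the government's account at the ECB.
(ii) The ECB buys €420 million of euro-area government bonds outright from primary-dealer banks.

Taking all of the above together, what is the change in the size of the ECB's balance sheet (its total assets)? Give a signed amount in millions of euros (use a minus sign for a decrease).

ECB balance sheet:
  Assets:      Securities +€420M
  Liabilities: Bank reserves +€340.5M, Government deposits +€79.5M
Change in total ECB assets = +€420 million.

+€420 million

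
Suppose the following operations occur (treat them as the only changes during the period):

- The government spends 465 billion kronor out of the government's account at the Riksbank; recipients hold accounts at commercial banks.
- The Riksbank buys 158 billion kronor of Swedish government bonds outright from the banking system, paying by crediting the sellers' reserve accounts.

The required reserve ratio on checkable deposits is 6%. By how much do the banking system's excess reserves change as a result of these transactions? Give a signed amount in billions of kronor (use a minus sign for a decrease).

Government spending 465 billion kronor: reserves +465B, deposits +465B.
OMO purchase (from banks) 158 billion kronor: reserves +158B, deposits 0.
Totals: Δreserves = +623B, Δdeposits = +465B.
Δrequired reserves = 6% × +465B = +27.9B.
Δexcess reserves = Δreserves − Δrequired = +623B − (+27.9B) = +595.1 billion.

+595.1 billion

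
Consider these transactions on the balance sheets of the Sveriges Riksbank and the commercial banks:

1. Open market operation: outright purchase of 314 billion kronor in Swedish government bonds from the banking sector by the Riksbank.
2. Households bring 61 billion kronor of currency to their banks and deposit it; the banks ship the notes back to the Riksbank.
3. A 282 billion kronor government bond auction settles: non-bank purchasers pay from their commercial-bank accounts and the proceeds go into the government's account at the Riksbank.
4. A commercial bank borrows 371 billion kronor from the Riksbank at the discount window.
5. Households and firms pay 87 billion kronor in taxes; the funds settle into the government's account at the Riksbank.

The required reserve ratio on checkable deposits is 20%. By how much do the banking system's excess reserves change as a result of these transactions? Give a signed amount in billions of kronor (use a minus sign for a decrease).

+438.6 billion

OMO purchase (from banks) 314 billion kronor: reserves +314B, deposits 0.
Currency deposit 61 billion kronor: reserves +61B, deposits +61B.
Government account inflow 282 billion kronor: reserves −282B, deposits −282B.
Discount-window loan 371 billion kronor: reserves +371B, deposits 0.
Government account inflow 87 billion kronor: reserves −87B, deposits −87B.
Totals: Δreserves = +377B, Δdeposits = −308B.
Δrequired reserves = 20% × −308B = −61.6B.
Δexcess reserves = Δreserves − Δrequired = +377B − (−61.6B) = +438.6 billion.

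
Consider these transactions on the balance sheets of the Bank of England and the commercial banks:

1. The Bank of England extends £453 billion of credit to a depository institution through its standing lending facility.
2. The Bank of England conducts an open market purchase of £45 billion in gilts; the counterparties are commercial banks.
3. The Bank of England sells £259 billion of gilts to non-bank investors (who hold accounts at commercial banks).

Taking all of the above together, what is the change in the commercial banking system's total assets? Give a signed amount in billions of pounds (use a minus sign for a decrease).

+£194 billion

Discount-window loan £453 billion: bank balance sheets expand → +£453B.
OMO purchase (from banks) £45 billion: just an asset swap on bank balance sheets → 0.
Asset sale (to non-banks) £259 billion: bank balance sheets shrink → −£259B.
Net: 453 + 0 − 259 = +£194 billion.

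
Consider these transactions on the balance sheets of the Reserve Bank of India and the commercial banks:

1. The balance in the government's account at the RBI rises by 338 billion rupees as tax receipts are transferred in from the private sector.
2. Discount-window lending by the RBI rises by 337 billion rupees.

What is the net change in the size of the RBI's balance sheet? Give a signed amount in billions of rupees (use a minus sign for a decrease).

+337 billion

RBI balance sheet:
  Assets:      Loans to banks +337B
  Liabilities: Bank reserves −1B, Government deposits +338B
Change in total RBI assets = +337 billion.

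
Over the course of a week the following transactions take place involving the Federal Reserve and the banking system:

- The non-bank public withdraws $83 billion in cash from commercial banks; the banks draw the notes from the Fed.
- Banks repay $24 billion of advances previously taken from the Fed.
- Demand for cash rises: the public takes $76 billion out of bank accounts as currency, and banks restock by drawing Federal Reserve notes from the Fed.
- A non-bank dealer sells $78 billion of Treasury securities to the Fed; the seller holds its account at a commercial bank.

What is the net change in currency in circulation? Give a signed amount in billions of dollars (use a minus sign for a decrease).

Currency withdrawal $83 billion: notes leave the central bank → +$83B.
Discount-window repayment $24 billion: no currency enters or leaves circulation → 0.
Currency withdrawal $76 billion: notes leave the central bank → +$76B.
Asset purchase (from non-banks) $78 billion: no currency enters or leaves circulation → 0.
Net: 83 + 0 + 76 + 0 = +$159 billion.

+$159 billion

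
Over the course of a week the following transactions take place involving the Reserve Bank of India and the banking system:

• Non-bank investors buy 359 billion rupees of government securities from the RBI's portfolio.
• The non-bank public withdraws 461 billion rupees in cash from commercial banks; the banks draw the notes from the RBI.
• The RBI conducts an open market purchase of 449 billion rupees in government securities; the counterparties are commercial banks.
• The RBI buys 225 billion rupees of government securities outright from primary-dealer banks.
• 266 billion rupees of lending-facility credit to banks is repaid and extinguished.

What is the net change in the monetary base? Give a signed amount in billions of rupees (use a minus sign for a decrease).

+49 billion

Asset sale (to non-banks) 359 billion rupees: RBI balance sheet contracts → −359B.
Currency withdrawal 461 billion rupees: just a shift between currency and reserves — both are base money → 0.
OMO purchase (from banks) 449 billion rupees: RBI balance sheet expands → +449B.
OMO purchase (from banks) 225 billion rupees: RBI balance sheet expands → +225B.
Discount-window repayment 266 billion rupees: RBI balance sheet contracts → −266B.
Net: −359 + 0 + 449 + 225 − 266 = +49 billion.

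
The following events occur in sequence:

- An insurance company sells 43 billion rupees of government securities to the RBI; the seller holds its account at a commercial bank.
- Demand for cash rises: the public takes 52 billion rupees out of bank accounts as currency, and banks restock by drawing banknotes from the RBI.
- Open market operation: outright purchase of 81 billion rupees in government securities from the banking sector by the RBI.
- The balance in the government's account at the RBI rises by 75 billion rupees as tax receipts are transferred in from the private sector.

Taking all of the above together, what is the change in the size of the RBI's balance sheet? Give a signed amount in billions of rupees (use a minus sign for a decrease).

+124 billion

Asset purchase (from non-banks) 43 billion rupees: an RBI asset is acquired → +43B.
Currency withdrawal 52 billion rupees: only the composition of liabilities changes → 0.
OMO purchase (from banks) 81 billion rupees: an RBI asset is acquired → +81B.
Government account inflow 75 billion rupees: only the composition of liabilities changes → 0.
Net: 43 + 0 + 81 + 0 = +124 billion.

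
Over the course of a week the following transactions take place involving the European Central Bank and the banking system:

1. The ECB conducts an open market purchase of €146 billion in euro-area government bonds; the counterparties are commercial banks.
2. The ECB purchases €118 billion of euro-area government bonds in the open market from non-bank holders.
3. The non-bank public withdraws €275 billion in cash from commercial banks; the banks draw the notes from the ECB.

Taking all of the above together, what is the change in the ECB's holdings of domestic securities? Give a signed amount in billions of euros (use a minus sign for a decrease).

OMO purchase (from banks) €146 billion: securities added to the ECB's portfolio → +€146B.
Asset purchase (from non-banks) €118 billion: securities added to the ECB's portfolio → +€118B.
Currency withdrawal €275 billion: the ECB's securities portfolio is untouched → 0.
Net: 146 + 118 + 0 = +€264 billion.

+€264 billion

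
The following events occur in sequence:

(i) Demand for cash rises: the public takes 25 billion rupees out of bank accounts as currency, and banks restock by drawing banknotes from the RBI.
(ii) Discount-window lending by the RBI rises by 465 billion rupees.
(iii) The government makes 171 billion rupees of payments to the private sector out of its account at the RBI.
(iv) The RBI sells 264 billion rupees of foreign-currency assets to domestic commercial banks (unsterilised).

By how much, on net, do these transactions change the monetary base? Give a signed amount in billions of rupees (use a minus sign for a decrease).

+372 billion

RBI balance sheet:
  Assets:      Loans to banks +465B, Foreign assets −264B
  Liabilities: Bank reserves +347B, Currency in circulation +25B, Government deposits −171B
Commercial banking system:
  Assets:      Reserves at CB +347B, Foreign assets +264B
  Liabilities: Checkable deposits +146B, Borrowings from CB +465B
Monetary base = currency + reserves: +25B + (+347B) = +372 billion.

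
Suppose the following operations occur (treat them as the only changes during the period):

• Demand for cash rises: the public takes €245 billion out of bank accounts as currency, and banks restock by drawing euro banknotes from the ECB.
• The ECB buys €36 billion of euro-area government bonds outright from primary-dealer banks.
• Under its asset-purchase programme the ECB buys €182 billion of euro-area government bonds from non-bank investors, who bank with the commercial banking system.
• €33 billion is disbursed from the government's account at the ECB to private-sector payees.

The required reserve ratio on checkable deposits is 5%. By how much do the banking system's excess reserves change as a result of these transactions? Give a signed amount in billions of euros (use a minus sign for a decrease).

Currency withdrawal €245 billion: reserves −€245B, deposits −€245B.
OMO purchase (from banks) €36 billion: reserves +€36B, deposits 0.
Asset purchase (from non-banks) €182 billion: reserves +€182B, deposits +€182B.
Government spending €33 billion: reserves +€33B, deposits +€33B.
Totals: Δreserves = +€6B, Δdeposits = −€30B.
Δrequired reserves = 5% × −€30B = −€1.5B.
Δexcess reserves = Δreserves − Δrequired = +€6B − (−€1.5B) = +€7.5 billion.

+€7.5 billion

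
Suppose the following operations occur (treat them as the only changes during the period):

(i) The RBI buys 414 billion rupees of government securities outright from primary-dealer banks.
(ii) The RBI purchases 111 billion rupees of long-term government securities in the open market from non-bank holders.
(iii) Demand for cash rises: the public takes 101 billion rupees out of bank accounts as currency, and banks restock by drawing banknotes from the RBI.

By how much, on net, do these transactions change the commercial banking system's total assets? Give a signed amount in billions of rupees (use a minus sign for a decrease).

OMO purchase (from banks) 414 billion rupees: just an asset swap on bank balance sheets → 0.
Asset purchase (from non-banks) 111 billion rupees: bank balance sheets expand → +111B.
Currency withdrawal 101 billion rupees: bank balance sheets shrink → −101B.
Net: 0 + 111 − 101 = +10 billion.

+10 billion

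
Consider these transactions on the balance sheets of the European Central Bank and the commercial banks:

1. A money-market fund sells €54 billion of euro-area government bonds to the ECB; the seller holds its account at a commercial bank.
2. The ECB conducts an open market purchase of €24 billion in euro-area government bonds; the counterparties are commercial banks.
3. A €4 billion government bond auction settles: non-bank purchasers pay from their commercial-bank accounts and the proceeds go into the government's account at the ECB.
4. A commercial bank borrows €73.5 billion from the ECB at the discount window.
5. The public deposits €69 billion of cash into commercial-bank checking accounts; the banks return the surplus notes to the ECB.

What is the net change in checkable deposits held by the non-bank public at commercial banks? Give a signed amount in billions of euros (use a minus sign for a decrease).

ECB balance sheet:
  Assets:      Securities +€78B, Loans to banks +€73.5B
  Liabilities: Bank reserves +€216.5B, Currency in circulation −€69B, Government deposits +€4B
Commercial banking system:
  Assets:      Reserves at CB +€216.5B, Securities −€24B
  Liabilities: Checkable deposits +€119B, Borrowings from CB +€73.5B
So the change in checkable deposits held by the non-bank public at commercial banks is +€119 billion.

+€119 billion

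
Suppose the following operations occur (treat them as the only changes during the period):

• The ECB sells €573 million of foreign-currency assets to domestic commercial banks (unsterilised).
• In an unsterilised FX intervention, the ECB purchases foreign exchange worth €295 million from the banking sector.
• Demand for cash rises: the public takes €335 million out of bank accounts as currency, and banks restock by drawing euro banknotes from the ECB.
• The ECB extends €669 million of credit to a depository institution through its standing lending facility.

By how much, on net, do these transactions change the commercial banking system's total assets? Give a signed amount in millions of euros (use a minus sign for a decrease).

+€334 million

ECB balance sheet:
  Assets:      Loans to banks +€669M, Foreign assets −€278M
  Liabilities: Bank reserves +€56M, Currency in circulation +€335M
Commercial banking system:
  Assets:      Reserves at CB +€56M, Foreign assets +€278M
  Liabilities: Checkable deposits −€335M, Borrowings from CB +€669M
Change in total bank assets = +€334 million.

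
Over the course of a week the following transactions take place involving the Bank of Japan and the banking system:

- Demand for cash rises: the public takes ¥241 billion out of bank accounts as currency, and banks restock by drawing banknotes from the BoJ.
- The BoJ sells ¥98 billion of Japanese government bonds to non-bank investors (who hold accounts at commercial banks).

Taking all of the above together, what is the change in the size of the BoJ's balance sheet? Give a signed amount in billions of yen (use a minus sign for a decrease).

BoJ balance sheet:
  Assets:      Securities −¥98B
  Liabilities: Bank reserves −¥339B, Currency in circulation +¥241B
Change in total BoJ assets = -¥98 billion.

-¥98 billion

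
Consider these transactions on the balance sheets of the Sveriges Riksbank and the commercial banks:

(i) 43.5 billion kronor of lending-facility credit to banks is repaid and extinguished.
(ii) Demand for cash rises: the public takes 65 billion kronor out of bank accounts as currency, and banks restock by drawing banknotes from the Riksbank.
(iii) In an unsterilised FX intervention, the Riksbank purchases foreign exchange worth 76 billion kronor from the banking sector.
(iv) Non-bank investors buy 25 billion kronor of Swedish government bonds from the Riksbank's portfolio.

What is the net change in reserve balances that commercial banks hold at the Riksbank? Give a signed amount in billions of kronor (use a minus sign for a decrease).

-57.5 billion

Riksbank balance sheet:
  Assets:      Securities −25B, Loans to banks −43.5B, Foreign assets +76B
  Liabilities: Bank reserves −57.5B, Currency in circulation +65B
So the change in reserve balances that commercial banks hold at the Riksbank is -57.5 billion.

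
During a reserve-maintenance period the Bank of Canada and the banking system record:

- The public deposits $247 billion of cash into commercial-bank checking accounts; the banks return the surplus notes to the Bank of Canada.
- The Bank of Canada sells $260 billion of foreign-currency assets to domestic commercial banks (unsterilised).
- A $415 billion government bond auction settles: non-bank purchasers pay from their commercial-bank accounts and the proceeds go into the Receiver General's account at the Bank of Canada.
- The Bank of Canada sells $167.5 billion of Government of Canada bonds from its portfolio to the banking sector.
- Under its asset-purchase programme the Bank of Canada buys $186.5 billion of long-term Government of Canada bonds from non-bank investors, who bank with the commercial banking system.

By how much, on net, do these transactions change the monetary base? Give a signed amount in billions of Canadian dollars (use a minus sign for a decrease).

Currency deposit $247 billion: just a shift between currency and reserves — both are base money → 0.
FX sale $260 billion: Bank of Canada balance sheet contracts → −$260B.
Government account inflow $415 billion: reserves shift to a non-base liability → −$415B.
OMO sale (to banks) $167.5 billion: Bank of Canada balance sheet contracts → −$167.5B.
Asset purchase (from non-banks) $186.5 billion: Bank of Canada balance sheet expands → +$186.5B.
Net: 0 − 260 − 415 − 167.5 + 186.5 = -$656 billion.

-$656 billion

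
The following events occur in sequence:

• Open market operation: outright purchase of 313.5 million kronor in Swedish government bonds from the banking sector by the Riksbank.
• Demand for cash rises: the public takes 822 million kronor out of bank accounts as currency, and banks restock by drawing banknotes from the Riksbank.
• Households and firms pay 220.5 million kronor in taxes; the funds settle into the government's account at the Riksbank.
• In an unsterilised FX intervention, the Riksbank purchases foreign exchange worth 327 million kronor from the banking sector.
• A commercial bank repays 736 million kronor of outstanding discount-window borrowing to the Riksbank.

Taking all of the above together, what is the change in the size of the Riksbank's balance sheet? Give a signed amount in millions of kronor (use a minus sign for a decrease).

-95.5 million

OMO purchase (from banks) 313.5 million kronor: a Riksbank asset is acquired → +313.5M.
Currency withdrawal 822 million kronor: only the composition of liabilities changes → 0.
Government account inflow 220.5 million kronor: only the composition of liabilities changes → 0.
FX purchase 327 million kronor: a Riksbank asset is acquired → +327M.
Discount-window repayment 736 million kronor: a Riksbank asset is shed → −736M.
Net: 313.5 + 0 + 0 + 327 − 736 = -95.5 million.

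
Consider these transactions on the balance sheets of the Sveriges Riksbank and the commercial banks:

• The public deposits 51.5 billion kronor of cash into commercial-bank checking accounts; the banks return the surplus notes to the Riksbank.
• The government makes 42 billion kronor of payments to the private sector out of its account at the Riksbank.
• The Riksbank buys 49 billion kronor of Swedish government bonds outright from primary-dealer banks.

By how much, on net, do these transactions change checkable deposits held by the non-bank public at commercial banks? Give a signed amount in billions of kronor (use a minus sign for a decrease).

+93.5 billion

Riksbank balance sheet:
  Assets:      Securities +49B
  Liabilities: Bank reserves +142.5B, Currency in circulation −51.5B, Government deposits −42B
Commercial banking system:
  Assets:      Reserves at CB +142.5B, Securities −49B
  Liabilities: Checkable deposits +93.5B
So the change in checkable deposits held by the non-bank public at commercial banks is +93.5 billion.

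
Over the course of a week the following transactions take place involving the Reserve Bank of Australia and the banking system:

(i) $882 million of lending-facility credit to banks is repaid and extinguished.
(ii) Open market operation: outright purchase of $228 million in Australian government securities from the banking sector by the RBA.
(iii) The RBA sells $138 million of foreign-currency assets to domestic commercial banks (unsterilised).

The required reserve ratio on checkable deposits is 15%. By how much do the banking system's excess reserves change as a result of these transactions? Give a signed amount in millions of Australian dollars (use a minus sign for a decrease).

-$792 million

Discount-window repayment $882 million: reserves −$882M, deposits 0.
OMO purchase (from banks) $228 million: reserves +$228M, deposits 0.
FX sale $138 million: reserves −$138M, deposits 0.
Totals: Δreserves = −$792M, Δdeposits = 0.
Δrequired reserves = 15% × 0 = 0.
Δexcess reserves = Δreserves − Δrequired = −$792M − (0) = -$792 million.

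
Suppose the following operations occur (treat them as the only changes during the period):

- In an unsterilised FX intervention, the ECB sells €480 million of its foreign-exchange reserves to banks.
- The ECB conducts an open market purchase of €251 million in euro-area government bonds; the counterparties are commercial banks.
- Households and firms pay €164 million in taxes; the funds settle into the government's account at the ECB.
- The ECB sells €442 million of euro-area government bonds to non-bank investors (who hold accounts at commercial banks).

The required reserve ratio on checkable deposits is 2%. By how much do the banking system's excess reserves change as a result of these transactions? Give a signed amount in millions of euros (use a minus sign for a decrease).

-€822.88 million

FX sale €480 million: reserves −€480M, deposits 0.
OMO purchase (from banks) €251 million: reserves +€251M, deposits 0.
Government account inflow €164 million: reserves −€164M, deposits −€164M.
Asset sale (to non-banks) €442 million: reserves −€442M, deposits −€442M.
Totals: Δreserves = −€835M, Δdeposits = −€606M.
Δrequired reserves = 2% × −€606M = −€12.12M.
Δexcess reserves = Δreserves − Δrequired = −€835M − (−€12.12M) = -€822.88 million.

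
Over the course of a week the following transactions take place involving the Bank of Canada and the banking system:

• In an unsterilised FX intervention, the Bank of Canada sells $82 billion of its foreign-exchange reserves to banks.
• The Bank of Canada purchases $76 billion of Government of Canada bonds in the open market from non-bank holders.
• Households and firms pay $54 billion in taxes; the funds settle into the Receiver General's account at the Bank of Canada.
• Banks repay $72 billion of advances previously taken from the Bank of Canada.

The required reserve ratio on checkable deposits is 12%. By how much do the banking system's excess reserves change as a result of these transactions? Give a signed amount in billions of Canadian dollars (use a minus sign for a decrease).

FX sale $82 billion: reserves −$82B, deposits 0.
Asset purchase (from non-banks) $76 billion: reserves +$76B, deposits +$76B.
Government account inflow $54 billion: reserves −$54B, deposits −$54B.
Discount-window repayment $72 billion: reserves −$72B, deposits 0.
Totals: Δreserves = −$132B, Δdeposits = +$22B.
Δrequired reserves = 12% × +$22B = +$2.64B.
Δexcess reserves = Δreserves − Δrequired = −$132B − (+$2.64B) = -$134.64 billion.

-$134.64 billion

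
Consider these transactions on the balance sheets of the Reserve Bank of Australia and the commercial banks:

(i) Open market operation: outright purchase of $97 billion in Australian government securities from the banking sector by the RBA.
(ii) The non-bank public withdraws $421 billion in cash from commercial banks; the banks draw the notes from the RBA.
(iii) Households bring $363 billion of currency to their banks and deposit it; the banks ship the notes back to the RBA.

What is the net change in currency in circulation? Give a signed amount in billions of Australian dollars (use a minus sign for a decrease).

+$58 billion

OMO purchase (from banks) $97 billion: no currency enters or leaves circulation → 0.
Currency withdrawal $421 billion: notes leave the central bank → +$421B.
Currency deposit $363 billion: notes return to the central bank → −$363B.
Net: 0 + 421 − 363 = +$58 billion.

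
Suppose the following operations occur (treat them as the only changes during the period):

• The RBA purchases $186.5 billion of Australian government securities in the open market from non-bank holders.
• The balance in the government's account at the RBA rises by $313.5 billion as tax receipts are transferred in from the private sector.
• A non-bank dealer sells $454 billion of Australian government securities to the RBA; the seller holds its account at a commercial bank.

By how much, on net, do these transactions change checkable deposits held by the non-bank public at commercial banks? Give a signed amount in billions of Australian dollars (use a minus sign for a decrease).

+$327 billion

Asset purchase (from non-banks) $186.5 billion: non-bank counterparties' bank balances rise → +$186.5B.
Government account inflow $313.5 billion: non-bank counterparties' bank balances fall → −$313.5B.
Asset purchase (from non-banks) $454 billion: non-bank counterparties' bank balances rise → +$454B.
Net: 186.5 − 313.5 + 454 = +$327 billion.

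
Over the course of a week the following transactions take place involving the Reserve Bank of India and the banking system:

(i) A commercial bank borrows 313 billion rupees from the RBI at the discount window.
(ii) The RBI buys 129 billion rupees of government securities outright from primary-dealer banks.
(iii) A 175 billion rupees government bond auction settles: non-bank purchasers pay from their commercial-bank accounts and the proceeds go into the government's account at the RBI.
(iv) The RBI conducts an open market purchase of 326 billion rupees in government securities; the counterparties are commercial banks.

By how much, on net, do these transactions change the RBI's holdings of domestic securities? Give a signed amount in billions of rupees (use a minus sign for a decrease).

RBI balance sheet:
  Assets:      Securities +455B, Loans to banks +313B
  Liabilities: Bank reserves +593B, Government deposits +175B
So the change in the RBI's holdings of domestic securities is +455 billion.

+455 billion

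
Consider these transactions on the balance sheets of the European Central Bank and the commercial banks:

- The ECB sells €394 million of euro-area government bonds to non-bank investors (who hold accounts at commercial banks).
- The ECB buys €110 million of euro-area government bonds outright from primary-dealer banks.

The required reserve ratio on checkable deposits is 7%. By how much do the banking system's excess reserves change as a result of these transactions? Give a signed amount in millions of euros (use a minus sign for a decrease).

Asset sale (to non-banks) €394 million: reserves −€394M, deposits −€394M.
OMO purchase (from banks) €110 million: reserves +€110M, deposits 0.
Totals: Δreserves = −€284M, Δdeposits = −€394M.
Δrequired reserves = 7% × −€394M = −€27.58M.
Δexcess reserves = Δreserves − Δrequired = −€284M − (−€27.58M) = -€256.42 million.

-€256.42 million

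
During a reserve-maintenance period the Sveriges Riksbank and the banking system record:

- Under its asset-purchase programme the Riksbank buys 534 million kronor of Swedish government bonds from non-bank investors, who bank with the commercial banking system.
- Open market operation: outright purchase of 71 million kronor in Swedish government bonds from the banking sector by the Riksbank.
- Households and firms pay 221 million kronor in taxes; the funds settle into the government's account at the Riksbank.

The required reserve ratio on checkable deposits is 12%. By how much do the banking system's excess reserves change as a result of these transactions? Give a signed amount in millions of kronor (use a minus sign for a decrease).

Asset purchase (from non-banks) 534 million kronor: reserves +534M, deposits +534M.
OMO purchase (from banks) 71 million kronor: reserves +71M, deposits 0.
Government account inflow 221 million kronor: reserves −221M, deposits −221M.
Totals: Δreserves = +384M, Δdeposits = +313M.
Δrequired reserves = 12% × +313M = +37.56M.
Δexcess reserves = Δreserves − Δrequired = +384M − (+37.56M) = +346.44 million.

+346.44 million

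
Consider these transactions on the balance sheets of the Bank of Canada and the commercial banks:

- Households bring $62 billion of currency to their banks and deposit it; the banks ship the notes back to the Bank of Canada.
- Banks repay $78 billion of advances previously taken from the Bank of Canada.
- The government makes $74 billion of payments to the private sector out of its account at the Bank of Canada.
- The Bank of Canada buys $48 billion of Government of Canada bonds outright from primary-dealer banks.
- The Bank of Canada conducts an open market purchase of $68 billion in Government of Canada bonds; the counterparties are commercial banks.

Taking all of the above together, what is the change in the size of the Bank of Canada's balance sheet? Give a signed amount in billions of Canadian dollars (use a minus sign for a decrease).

Currency deposit $62 billion: only the composition of liabilities changes → 0.
Discount-window repayment $78 billion: a Bank of Canada asset is shed → −$78B.
Government spending $74 billion: only the composition of liabilities changes → 0.
OMO purchase (from banks) $48 billion: a Bank of Canada asset is acquired → +$48B.
OMO purchase (from banks) $68 billion: a Bank of Canada asset is acquired → +$68B.
Net: 0 − 78 + 0 + 48 + 68 = +$38 billion.

+$38 billion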